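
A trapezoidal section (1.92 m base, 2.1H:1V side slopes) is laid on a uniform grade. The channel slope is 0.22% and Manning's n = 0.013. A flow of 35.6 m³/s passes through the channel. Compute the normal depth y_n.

Manning's equation rearranged: A R^(2/3) = nQ / (1·√S) = 0.013 × 35.6 / (√0.0022) = 9.867.
Trying y = 1.52 m: A R^(2/3) = 7.05 — short.
Trying y = 1.94 m: A R^(2/3) = 12.11 — over.
Trying y = 1.77 m: A R^(2/3) = 9.862 — ≈ 9.867.

y_n = 1.77 m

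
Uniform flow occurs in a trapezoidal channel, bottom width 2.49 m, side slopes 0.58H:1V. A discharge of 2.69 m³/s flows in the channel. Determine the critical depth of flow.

At critical depth, Q² T / (g A³) = 1, i.e. A³/T = Q²/g = 2.69²/9.81 = 0.7376.
At y = 0.361 m: A³/T = 0.3181 — too small.
At y = 0.584 m: A³/T = 1.423 — too large.
At y = 0.473 m: A³/T = 0.7357 — ≈ 0.7376.

y_c = 0.473 m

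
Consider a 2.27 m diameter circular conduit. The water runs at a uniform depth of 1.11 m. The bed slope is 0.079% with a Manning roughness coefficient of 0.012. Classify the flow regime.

subcritical

For a circular section of diameter D = 2.27 m at depth y = 1.11 m, the central angle is θ = 2 arccos(1 − 2y/D) = 3.098 rad. Then A = (D²/8)(θ − sin θ) = 1.967 m² and P = Dθ/2 = 3.516 m.
Hydraulic radius R = A/P = 1.967/3.516 = 0.5594 m.
V = (1/n) R^(2/3) √S = (1/0.012) × 0.5594^(2/3) × √0.00079 = 1.59 m/s. Hydraulic depth D_h = A/T = 1.967/2.269 = 0.8666 m.
Froude number Fr = V/√(g·D_h) = 1.59/√(9.81×0.8666) = 0.545, which is less than 1, so the flow is subcritical.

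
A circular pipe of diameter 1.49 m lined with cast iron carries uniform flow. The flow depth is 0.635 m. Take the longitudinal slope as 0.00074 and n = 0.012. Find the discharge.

Q = 0.774 m³/s

For a circular section of diameter D = 1.49 m at depth y = 0.635 m, the central angle is θ = 2 arccos(1 − 2y/D) = 2.845 rad. Then A = (D²/8)(θ − sin θ) = 0.7085 m² and P = Dθ/2 = 2.12 m.
Hydraulic radius R = A/P = 0.7085/2.12 = 0.3343 m.
Manning's equation: Q = (1/n) A R^(2/3) S^(1/2) = (1/0.012) × 0.7085 × 0.3343^(2/3) × 0.00074^(1/2) = 0.774 m³/s.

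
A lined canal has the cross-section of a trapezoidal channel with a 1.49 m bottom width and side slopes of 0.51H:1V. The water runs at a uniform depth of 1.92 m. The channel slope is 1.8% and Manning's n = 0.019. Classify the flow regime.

With bottom width b = 1.49 m and side slope z = 0.51: A = (b + zy)y = (1.49 + 0.51×1.92)×1.92 = 4.741 m²; P = b + 2y√(1+z²) = 1.49 + 2×1.92×1.123 = 5.801 m.
Hydraulic radius R = A/P = 4.741/5.801 = 0.8173 m.
V = (1/n) R^(2/3) √S = (1/0.019) × 0.8173^(2/3) × √0.018 = 6.173 m/s. Hydraulic depth D_h = A/T = 4.741/3.448 = 1.375 m.
Froude number Fr = V/√(g·D_h) = 6.173/√(9.81×1.375) = 1.68, which is greater than 1, so the flow is supercritical.

supercritical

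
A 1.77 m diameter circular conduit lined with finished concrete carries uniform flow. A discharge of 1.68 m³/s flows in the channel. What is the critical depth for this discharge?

y_c = 0.631 m

At critical depth, Q² T / (g A³) = 1, i.e. A³/T = Q²/g = 1.68²/9.81 = 0.2877.
Trying y = 0.552 m: A³/T = 0.1714 — too small.
Trying y = 0.631 m: A³/T = 0.2874 — close enough.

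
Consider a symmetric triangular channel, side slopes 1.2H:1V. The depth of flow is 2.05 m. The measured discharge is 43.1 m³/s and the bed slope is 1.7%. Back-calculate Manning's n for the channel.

For a triangular section with side slope z = 1.2: A = zy² = 1.2×2.05² = 5.043 m²; P = 2y√(1+z²) = 2×2.05×1.562 = 6.404 m.
Hydraulic radius R = A/P = 5.043/6.404 = 0.7874 m.
Rearranging Manning's equation: n = (1/Q) A R^(2/3) S^(1/2) = (1/43.1) × 5.043 × 0.7874^(2/3) × √0.017 = 0.013.

n = 0.013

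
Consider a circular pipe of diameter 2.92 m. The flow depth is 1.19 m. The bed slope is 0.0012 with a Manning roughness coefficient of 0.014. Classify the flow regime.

subcritical

For a circular section of diameter D = 2.92 m at depth y = 1.19 m, the central angle is θ = 2 arccos(1 − 2y/D) = 2.77 rad. Then A = (D²/8)(θ − sin θ) = 2.564 m² and P = Dθ/2 = 4.044 m.
Hydraulic radius R = A/P = 2.564/4.044 = 0.6342 m.
V = (1/n) R^(2/3) √S = (1/0.014) × 0.6342^(2/3) × √0.0012 = 1.826 m/s. Hydraulic depth D_h = A/T = 2.564/2.87 = 0.8936 m.
Froude number Fr = V/√(g·D_h) = 1.826/√(9.81×0.8936) = 0.617, which is less than 1, so the flow is subcritical.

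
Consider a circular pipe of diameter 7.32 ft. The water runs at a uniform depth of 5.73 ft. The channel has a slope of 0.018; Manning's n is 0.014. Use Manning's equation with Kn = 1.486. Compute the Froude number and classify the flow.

For a circular section of diameter D = 7.32 ft at depth y = 5.73 ft, the central angle is θ = 2 arccos(1 − 2y/D) = 4.344 rad. Then A = (D²/8)(θ − sin θ) = 35.34 ft² and P = Dθ/2 = 15.9 ft.
Hydraulic radius R = A/P = 35.34/15.9 = 2.223 ft.
V = (1.486/n) R^(2/3) √S = (1.486/0.014) × 2.223^(2/3) × √0.018 = 24.26 ft/s. Hydraulic depth D_h = A/T = 35.34/6.037 = 5.854 ft.
Froude number Fr = V/√(g·D_h) = 24.26/√(32.2×5.854) = 1.77, which is greater than 1, so the flow is supercritical.

supercritical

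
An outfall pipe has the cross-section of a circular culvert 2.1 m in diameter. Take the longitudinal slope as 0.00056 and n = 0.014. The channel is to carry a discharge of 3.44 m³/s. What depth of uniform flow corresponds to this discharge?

Manning's equation rearranged: A R^(2/3) = nQ / (1·√S) = 0.014 × 3.44 / (√0.00056) = 2.035.
Trying y = 1.22 m: A R^(2/3) = 1.441 — short.
Trying y = 1.94 m: A R^(2/3) = 2.421 — over.
Trying y = 1.56 m: A R^(2/3) = 2.032 — ≈ 2.035.

y_n = 1.56 m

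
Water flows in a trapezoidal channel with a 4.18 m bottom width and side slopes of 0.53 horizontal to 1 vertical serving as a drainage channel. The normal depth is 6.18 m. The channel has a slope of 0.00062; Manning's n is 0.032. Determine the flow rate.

Q = 66.7 m³/s

With bottom width b = 4.18 m and side slope z = 0.53: A = (b + zy)y = (4.18 + 0.53×6.18)×6.18 = 46.07 m²; P = b + 2y√(1+z²) = 4.18 + 2×6.18×1.132 = 18.17 m.
Hydraulic radius R = A/P = 46.07/18.17 = 2.536 m.
Manning's equation: Q = (1/n) A R^(2/3) S^(1/2) = (1/0.032) × 46.07 × 2.536^(2/3) × 0.00062^(1/2) = 66.7 m³/s.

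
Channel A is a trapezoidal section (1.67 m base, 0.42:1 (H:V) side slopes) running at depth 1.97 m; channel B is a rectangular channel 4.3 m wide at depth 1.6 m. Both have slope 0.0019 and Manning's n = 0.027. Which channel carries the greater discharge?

channel B

Channel A: With bottom width b = 1.67 m and side slope z = 0.42: A = (b + zy)y = (1.67 + 0.42×1.97)×1.97 = 4.92 m²; P = b + 2y√(1+z²) = 1.67 + 2×1.97×1.085 = 5.943 m. Hydraulic radius R = A/P = 4.92/5.943 = 0.8278 m. Q_A = (1/0.027)·4.92·0.8278^(2/3)·√0.0019 = 7.002 m³/s.
Channel B: Flow area A = b·y = 4.3 × 1.6 = 6.88 m². Wetted perimeter P = b + 2y = 4.3 + 2×1.6 = 7.5 m. Hydraulic radius R = A/P = 6.88/7.5 = 0.9173 m. Q_B = (1/0.027)·6.88·0.9173^(2/3)·√0.0019 = 10.49 m³/s.
Q_A = 7.002 m³/s vs Q_B = 10.49 m³/s, so channel B carries more.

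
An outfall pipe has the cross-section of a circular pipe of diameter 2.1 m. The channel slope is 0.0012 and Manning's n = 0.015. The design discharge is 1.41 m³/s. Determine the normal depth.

Manning's equation rearranged: A R^(2/3) = nQ / (1·√S) = 0.015 × 1.41 / (√0.0012) = 0.6105.
At y = 0.819 m: A R^(2/3) = 0.7251 — too large.
At y = 0.535 m: A R^(2/3) = 0.3205 — too small.
At y = 0.747 m: A R^(2/3) = 0.611 — close enough.

y_n = 0.747 m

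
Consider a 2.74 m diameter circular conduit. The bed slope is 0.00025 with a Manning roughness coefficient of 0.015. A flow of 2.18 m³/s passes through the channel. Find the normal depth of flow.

Manning's equation rearranged: A R^(2/3) = nQ / (1·√S) = 0.015 × 2.18 / (√0.00025) = 2.068.
Trying y = 1.55 m: A R^(2/3) = 2.808 — over.
Trying y = 1.15 m: A R^(2/3) = 1.685 — short.
Trying y = 1.29 m: A R^(2/3) = 2.066 — matches.

y_n = 1.29 m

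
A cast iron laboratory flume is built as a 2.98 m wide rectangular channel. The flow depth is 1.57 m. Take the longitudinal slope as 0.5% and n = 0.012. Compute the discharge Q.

Flow area A = b·y = 2.98 × 1.57 = 4.679 m². Wetted perimeter P = b + 2y = 2.98 + 2×1.57 = 6.12 m.
Hydraulic radius R = A/P = 4.679/6.12 = 0.7645 m.
Manning's equation: Q = (1/n) A R^(2/3) S^(1/2) = (1/0.012) × 4.679 × 0.7645^(2/3) × 0.005^(1/2) = 23 m³/s.

Q = 23 m³/s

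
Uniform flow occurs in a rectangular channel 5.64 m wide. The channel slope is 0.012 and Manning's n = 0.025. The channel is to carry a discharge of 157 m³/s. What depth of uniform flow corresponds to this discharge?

y_n = 4.42 m

Manning's equation rearranged: A R^(2/3) = nQ / (1·√S) = 0.025 × 157 / (√0.012) = 35.83.
Trying y = 3.57 m: A R^(2/3) = 27.26 — low.
Trying y = 4.8 m: A R^(2/3) = 39.71 — high.
Trying y = 4.42 m: A R^(2/3) = 35.81 — matches.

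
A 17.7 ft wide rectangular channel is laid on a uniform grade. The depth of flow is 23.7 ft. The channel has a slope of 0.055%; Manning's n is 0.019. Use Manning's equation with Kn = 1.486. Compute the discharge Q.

Q = 2660 ft³/s

Flow area A = b·y = 17.7 × 23.7 = 419.5 ft². Wetted perimeter P = b + 2y = 17.7 + 2×23.7 = 65.1 ft.
Hydraulic radius R = A/P = 419.5/65.1 = 6.444 ft.
Manning's equation: Q = (1.486/n) A R^(2/3) S^(1/2) = (1.486/0.019) × 419.5 × 6.444^(2/3) × 0.00055^(1/2) = 2660 ft³/s.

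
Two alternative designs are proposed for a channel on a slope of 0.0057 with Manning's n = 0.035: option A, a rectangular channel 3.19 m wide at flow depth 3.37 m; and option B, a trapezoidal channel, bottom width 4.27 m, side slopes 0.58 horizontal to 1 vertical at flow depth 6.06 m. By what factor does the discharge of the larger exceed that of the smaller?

Channel A: Flow area A = b·y = 3.19 × 3.37 = 10.75 m². Wetted perimeter P = b + 2y = 3.19 + 2×3.37 = 9.93 m. Hydraulic radius R = A/P = 10.75/9.93 = 1.083 m. Q_A = (1/0.035)·10.75·1.083^(2/3)·√0.0057 = 24.45 m³/s.
Channel B: With bottom width b = 4.27 m and side slope z = 0.58: A = (b + zy)y = (4.27 + 0.58×6.06)×6.06 = 47.18 m²; P = b + 2y√(1+z²) = 4.27 + 2×6.06×1.156 = 18.28 m. Hydraulic radius R = A/P = 47.18/18.28 = 2.581 m. Q_B = (1/0.035)·47.18·2.581^(2/3)·√0.0057 = 191.5 m³/s.
The larger discharge is 191.5 m³/s and the smaller is 24.45 m³/s; the ratio is 7.83.

7.83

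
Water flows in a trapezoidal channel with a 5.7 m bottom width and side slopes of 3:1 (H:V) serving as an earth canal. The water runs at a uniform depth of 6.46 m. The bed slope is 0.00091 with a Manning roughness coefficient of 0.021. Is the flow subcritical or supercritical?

With bottom width b = 5.7 m and side slope z = 3: A = (b + zy)y = (5.7 + 3×6.46)×6.46 = 162 m²; P = b + 2y√(1+z²) = 5.7 + 2×6.46×3.162 = 46.56 m.
Hydraulic radius R = A/P = 162/46.56 = 3.48 m.
V = (1/n) R^(2/3) √S = (1/0.021) × 3.48^(2/3) × √0.00091 = 3.299 m/s. Hydraulic depth D_h = A/T = 162/44.46 = 3.644 m.
Froude number Fr = V/√(g·D_h) = 3.299/√(9.81×3.644) = 0.552, which is less than 1, so the flow is subcritical.

subcritical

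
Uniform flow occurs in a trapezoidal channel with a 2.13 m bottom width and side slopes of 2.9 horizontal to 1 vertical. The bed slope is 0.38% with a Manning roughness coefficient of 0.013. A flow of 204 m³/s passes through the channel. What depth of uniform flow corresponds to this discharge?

y_n = 2.97 m

Manning's equation rearranged: A R^(2/3) = nQ / (1·√S) = 0.013 × 204 / (√0.0038) = 43.02.
At y = 3.5 m: A R^(2/3) = 64.09 — too large.
At y = 2.52 m: A R^(2/3) = 29.08 — too small.
At y = 2.97 m: A R^(2/3) = 43.06 — close enough.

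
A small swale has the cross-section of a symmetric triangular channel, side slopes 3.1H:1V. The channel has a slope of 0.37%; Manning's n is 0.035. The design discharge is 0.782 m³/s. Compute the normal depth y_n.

y_n = 0.584 m

Manning's equation rearranged: A R^(2/3) = nQ / (1·√S) = 0.035 × 0.782 / (√0.0037) = 0.45.
Try y = 0.671 m: A R^(2/3) = 0.652 — over.
Try y = 0.584 m: A R^(2/3) = 0.4502 — ≈ 0.45.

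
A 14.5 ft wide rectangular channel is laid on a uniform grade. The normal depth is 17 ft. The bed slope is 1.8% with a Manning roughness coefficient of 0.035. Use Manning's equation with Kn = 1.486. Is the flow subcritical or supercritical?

Flow area A = b·y = 14.5 × 17 = 246.5 ft². Wetted perimeter P = b + 2y = 14.5 + 2×17 = 48.5 ft.
Hydraulic radius R = A/P = 246.5/48.5 = 5.082 ft.
V = (1.486/n) R^(2/3) √S = (1.486/0.035) × 5.082^(2/3) × √0.018 = 16.84 ft/s. Hydraulic depth D_h = A/T = 246.5/14.5 = 17 ft.
Froude number Fr = V/√(g·D_h) = 16.84/√(32.2×17) = 0.72, which is less than 1, so the flow is subcritical.

subcritical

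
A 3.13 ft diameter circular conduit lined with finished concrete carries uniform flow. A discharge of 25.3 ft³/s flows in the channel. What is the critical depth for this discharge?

y_c = 1.6 ft

At critical depth, Q² T / (g A³) = 1, i.e. A³/T = Q²/g = 25.3²/32.2 = 19.88.
Trying y = 1.14 ft: A³/T = 5.398 — short.
Trying y = 1.97 ft: A³/T = 43.89 — over.
Trying y = 1.6 ft: A³/T = 19.8 — ≈ 19.88.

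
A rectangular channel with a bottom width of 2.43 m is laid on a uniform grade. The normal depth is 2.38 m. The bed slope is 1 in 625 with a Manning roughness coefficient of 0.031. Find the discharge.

Q = 6.45 m³/s

Flow area A = b·y = 2.43 × 2.38 = 5.783 m². Wetted perimeter P = b + 2y = 2.43 + 2×2.38 = 7.19 m.
Hydraulic radius R = A/P = 5.783/7.19 = 0.8044 m.
Manning's equation: Q = (1/n) A R^(2/3) S^(1/2) = (1/0.031) × 5.783 × 0.8044^(2/3) × 0.0016^(1/2) = 6.45 m³/s.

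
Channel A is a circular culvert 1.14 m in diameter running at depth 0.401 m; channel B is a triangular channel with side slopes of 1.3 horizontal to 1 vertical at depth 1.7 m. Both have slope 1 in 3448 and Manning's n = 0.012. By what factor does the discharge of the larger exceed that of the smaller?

24.6

Channel A: For a circular section of diameter D = 1.14 m at depth y = 0.401 m, the central angle is θ = 2 arccos(1 − 2y/D) = 2.54 rad. Then A = (D²/8)(θ − sin θ) = 0.3206 m² and P = Dθ/2 = 1.448 m. Hydraulic radius R = A/P = 0.3206/1.448 = 0.2214 m. Q_A = (1/0.012)·0.3206·0.2214^(2/3)·√0.00029 = 0.1665 m³/s.
Channel B: For a triangular section with side slope z = 1.3: A = zy² = 1.3×1.7² = 3.757 m²; P = 2y√(1+z²) = 2×1.7×1.64 = 5.576 m. Hydraulic radius R = A/P = 3.757/5.576 = 0.6737 m. Q_B = (1/0.012)·3.757·0.6737^(2/3)·√0.00029 = 4.098 m³/s.
The larger discharge is 4.098 m³/s and the smaller is 0.1665 m³/s; the ratio is 24.6.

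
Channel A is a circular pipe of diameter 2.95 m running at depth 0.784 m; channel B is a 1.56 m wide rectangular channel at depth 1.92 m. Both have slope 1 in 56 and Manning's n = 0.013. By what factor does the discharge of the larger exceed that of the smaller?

Channel A: For a circular section of diameter D = 2.95 m at depth y = 0.784 m, the central angle is θ = 2 arccos(1 − 2y/D) = 2.166 rad. Then A = (D²/8)(θ − sin θ) = 1.456 m² and P = Dθ/2 = 3.196 m. Hydraulic radius R = A/P = 1.456/3.196 = 0.4557 m. Q_A = (1/0.013)·1.456·0.4557^(2/3)·√0.01786 = 8.865 m³/s.
Channel B: Flow area A = b·y = 1.56 × 1.92 = 2.995 m². Wetted perimeter P = b + 2y = 1.56 + 2×1.92 = 5.4 m. Hydraulic radius R = A/P = 2.995/5.4 = 0.5547 m. Q_B = (1/0.013)·2.995·0.5547^(2/3)·√0.01786 = 20.78 m³/s.
The larger discharge is 20.78 m³/s and the smaller is 8.865 m³/s; the ratio is 2.34.

2.34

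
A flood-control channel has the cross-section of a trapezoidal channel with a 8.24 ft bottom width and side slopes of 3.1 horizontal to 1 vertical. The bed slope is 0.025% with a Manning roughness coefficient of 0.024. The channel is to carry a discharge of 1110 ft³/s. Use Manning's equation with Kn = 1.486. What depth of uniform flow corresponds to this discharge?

Manning's equation rearranged: A R^(2/3) = nQ / (1.486·√S) = 0.024 × 1110 / (1.486 × √0.00025) = 1134.
Try y = 11.9 ft: A R^(2/3) = 1825 — too large.
Try y = 8.1 ft: A R^(2/3) = 728.4 — too small.
Try y = 9.77 ft: A R^(2/3) = 1135 — matches.

y_n = 9.77 ft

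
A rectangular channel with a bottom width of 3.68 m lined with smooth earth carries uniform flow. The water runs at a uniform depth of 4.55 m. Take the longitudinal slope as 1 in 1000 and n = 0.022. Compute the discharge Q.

Q = 28.8 m³/s

Flow area A = b·y = 3.68 × 4.55 = 16.74 m². Wetted perimeter P = b + 2y = 3.68 + 2×4.55 = 12.78 m.
Hydraulic radius R = A/P = 16.74/12.78 = 1.31 m.
Manning's equation: Q = (1/n) A R^(2/3) S^(1/2) = (1/0.022) × 16.74 × 1.31^(2/3) × 0.001^(1/2) = 28.8 m³/s.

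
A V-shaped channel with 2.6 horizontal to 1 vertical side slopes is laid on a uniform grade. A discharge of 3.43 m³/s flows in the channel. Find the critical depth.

At critical depth, Q² T / (g A³) = 1, i.e. A³/T = Q²/g = 3.43²/9.81 = 1.199.
Try y = 0.89 m: A³/T = 1.887 — over.
Try y = 0.813 m: A³/T = 1.201 — close enough.

y_c = 0.813 m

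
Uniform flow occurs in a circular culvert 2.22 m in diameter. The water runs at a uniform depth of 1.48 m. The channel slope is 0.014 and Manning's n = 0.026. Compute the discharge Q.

For a circular section of diameter D = 2.22 m at depth y = 1.48 m, the central angle is θ = 2 arccos(1 − 2y/D) = 3.821 rad. Then A = (D²/8)(θ − sin θ) = 2.741 m² and P = Dθ/2 = 4.242 m.
Hydraulic radius R = A/P = 2.741/4.242 = 0.6463 m.
Manning's equation: Q = (1/n) A R^(2/3) S^(1/2) = (1/0.026) × 2.741 × 0.6463^(2/3) × 0.014^(1/2) = 9.33 m³/s.

Q = 9.33 m³/s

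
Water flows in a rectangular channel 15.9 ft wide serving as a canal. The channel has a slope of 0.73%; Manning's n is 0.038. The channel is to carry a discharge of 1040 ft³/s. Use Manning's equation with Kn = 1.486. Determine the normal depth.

y_n = 7.84 ft

Manning's equation rearranged: A R^(2/3) = nQ / (1.486·√S) = 0.038 × 1040 / (1.486 × √0.0073) = 311.3.
Try y = 8.58 ft: A R^(2/3) = 351 — high.
Try y = 5.83 ft: A R^(2/3) = 208.1 — low.
Try y = 7.84 ft: A R^(2/3) = 311.3 — close enough.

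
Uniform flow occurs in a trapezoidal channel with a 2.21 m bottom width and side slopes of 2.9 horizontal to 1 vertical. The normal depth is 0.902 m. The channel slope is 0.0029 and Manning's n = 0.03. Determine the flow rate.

Q = 5.32 m³/s

With bottom width b = 2.21 m and side slope z = 2.9: A = (b + zy)y = (2.21 + 2.9×0.902)×0.902 = 4.353 m²; P = b + 2y√(1+z²) = 2.21 + 2×0.902×3.068 = 7.744 m.
Hydraulic radius R = A/P = 4.353/7.744 = 0.5621 m.
Manning's equation: Q = (1/n) A R^(2/3) S^(1/2) = (1/0.03) × 4.353 × 0.5621^(2/3) × 0.0029^(1/2) = 5.32 m³/s.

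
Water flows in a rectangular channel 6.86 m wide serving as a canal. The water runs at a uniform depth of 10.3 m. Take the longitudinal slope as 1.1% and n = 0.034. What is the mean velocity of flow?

Flow area A = b·y = 6.86 × 10.3 = 70.66 m². Wetted perimeter P = b + 2y = 6.86 + 2×10.3 = 27.46 m.
Hydraulic radius R = A/P = 70.66/27.46 = 2.573 m.
From Manning's equation, V = (1/n) R^(2/3) S^(1/2) = (1/0.034) × 2.573^(2/3) × 0.011^(1/2) = 5.79 m/s.

V = 5.79 m/s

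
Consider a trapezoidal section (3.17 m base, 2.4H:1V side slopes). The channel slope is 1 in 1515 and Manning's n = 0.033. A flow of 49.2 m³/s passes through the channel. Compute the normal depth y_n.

Manning's equation rearranged: A R^(2/3) = nQ / (1·√S) = 0.033 × 49.2 / (√0.0006601) = 63.2.
At y = 3.08 m: A R^(2/3) = 46.26 — low.
At y = 3.53 m: A R^(2/3) = 63.25 — ≈ 63.2.

y_n = 3.53 m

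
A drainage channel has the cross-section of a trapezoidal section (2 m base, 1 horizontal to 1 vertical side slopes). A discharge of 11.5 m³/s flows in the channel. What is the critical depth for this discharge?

y_c = 1.22 m

At critical depth, Q² T / (g A³) = 1, i.e. A³/T = Q²/g = 11.5²/9.81 = 13.48.
Trying y = 0.942 m: A³/T = 5.48 — low.
Trying y = 1.35 m: A³/T = 19.68 — high.
Trying y = 1.22 m: A³/T = 13.65 — ≈ 13.48.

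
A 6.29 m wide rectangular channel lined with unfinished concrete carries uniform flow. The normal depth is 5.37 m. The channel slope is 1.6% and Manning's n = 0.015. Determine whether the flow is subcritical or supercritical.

Flow area A = b·y = 6.29 × 5.37 = 33.78 m². Wetted perimeter P = b + 2y = 6.29 + 2×5.37 = 17.03 m.
Hydraulic radius R = A/P = 33.78/17.03 = 1.983 m.
V = (1/n) R^(2/3) √S = (1/0.015) × 1.983^(2/3) × √0.016 = 13.31 m/s. Hydraulic depth D_h = A/T = 33.78/6.29 = 5.37 m.
Froude number Fr = V/√(g·D_h) = 13.31/√(9.81×5.37) = 1.83, which is greater than 1, so the flow is supercritical.

supercritical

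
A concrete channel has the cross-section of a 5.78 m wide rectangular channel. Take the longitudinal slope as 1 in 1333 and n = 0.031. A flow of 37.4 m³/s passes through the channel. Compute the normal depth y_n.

y_n = 4.91 m

Manning's equation rearranged: A R^(2/3) = nQ / (1·√S) = 0.031 × 37.4 / (√0.0007502) = 42.33.
Trying y = 3.42 m: A R^(2/3) = 26.66 — too small.
Trying y = 5.73 m: A R^(2/3) = 51.18 — too large.
Trying y = 4.91 m: A R^(2/3) = 42.29 — matches.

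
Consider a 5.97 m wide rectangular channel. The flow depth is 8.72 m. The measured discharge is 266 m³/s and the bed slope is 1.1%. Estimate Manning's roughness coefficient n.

n = 0.035

Flow area A = b·y = 5.97 × 8.72 = 52.06 m². Wetted perimeter P = b + 2y = 5.97 + 2×8.72 = 23.41 m.
Hydraulic radius R = A/P = 52.06/23.41 = 2.224 m.
Rearranging Manning's equation: n = (1/Q) A R^(2/3) S^(1/2) = (1/266) × 52.06 × 2.224^(2/3) × √0.011 = 0.035.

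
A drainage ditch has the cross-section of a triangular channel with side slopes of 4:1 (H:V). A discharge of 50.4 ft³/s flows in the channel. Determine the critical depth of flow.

y_c = 1.58 ft

At critical depth, Q² T / (g A³) = 1, i.e. A³/T = Q²/g = 50.4²/32.2 = 78.89.
At y = 1.94 ft: A³/T = 219.8 — high.
At y = 1.3 ft: A³/T = 29.7 — low.
At y = 1.58 ft: A³/T = 78.77 — matches.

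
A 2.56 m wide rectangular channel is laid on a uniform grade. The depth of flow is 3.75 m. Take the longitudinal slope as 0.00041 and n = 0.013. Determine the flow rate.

Q = 14.5 m³/s

Flow area A = b·y = 2.56 × 3.75 = 9.6 m². Wetted perimeter P = b + 2y = 2.56 + 2×3.75 = 10.06 m.
Hydraulic radius R = A/P = 9.6/10.06 = 0.9543 m.
Manning's equation: Q = (1/n) A R^(2/3) S^(1/2) = (1/0.013) × 9.6 × 0.9543^(2/3) × 0.00041^(1/2) = 14.5 m³/s.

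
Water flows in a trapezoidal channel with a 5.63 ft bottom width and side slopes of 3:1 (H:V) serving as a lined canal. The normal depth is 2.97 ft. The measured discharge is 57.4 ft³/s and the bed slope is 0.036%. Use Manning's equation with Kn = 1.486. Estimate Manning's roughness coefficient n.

With bottom width b = 5.63 ft and side slope z = 3: A = (b + zy)y = (5.63 + 3×2.97)×2.97 = 43.18 ft²; P = b + 2y√(1+z²) = 5.63 + 2×2.97×3.162 = 24.41 ft.
Hydraulic radius R = A/P = 43.18/24.41 = 1.769 ft.
Rearranging Manning's equation: n = (1.486/Q) A R^(2/3) S^(1/2) = (1.486/57.4) × 43.18 × 1.769^(2/3) × √0.00036 = 0.031.

n = 0.031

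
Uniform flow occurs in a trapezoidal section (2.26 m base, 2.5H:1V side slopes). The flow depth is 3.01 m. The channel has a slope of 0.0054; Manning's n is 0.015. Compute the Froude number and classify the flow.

With bottom width b = 2.26 m and side slope z = 2.5: A = (b + zy)y = (2.26 + 2.5×3.01)×3.01 = 29.45 m²; P = b + 2y√(1+z²) = 2.26 + 2×3.01×2.693 = 18.47 m.
Hydraulic radius R = A/P = 29.45/18.47 = 1.595 m.
V = (1/n) R^(2/3) √S = (1/0.015) × 1.595^(2/3) × √0.0054 = 6.687 m/s. Hydraulic depth D_h = A/T = 29.45/17.31 = 1.701 m.
Froude number Fr = V/√(g·D_h) = 6.687/√(9.81×1.701) = 1.64, which is greater than 1, so the flow is supercritical.

supercritical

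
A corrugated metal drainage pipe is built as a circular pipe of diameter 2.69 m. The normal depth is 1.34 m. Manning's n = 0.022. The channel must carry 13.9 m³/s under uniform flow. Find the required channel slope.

For a circular section of diameter D = 2.69 m at depth y = 1.34 m, the central angle is θ = 2 arccos(1 − 2y/D) = 3.134 rad. Then A = (D²/8)(θ − sin θ) = 2.828 m² and P = Dθ/2 = 4.215 m.
Hydraulic radius R = A/P = 2.828/4.215 = 0.6709 m.
From Manning's equation, S = [nQ / (1 A R^(2/3))]² = [0.022 × 13.9 / (1 × 2.828 × 0.6709^(2/3))]² = 0.0199.

S = 0.0199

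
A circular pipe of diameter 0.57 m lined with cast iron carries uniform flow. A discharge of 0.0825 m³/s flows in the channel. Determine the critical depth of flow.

y_c = 0.185 m

At critical depth, Q² T / (g A³) = 1, i.e. A³/T = Q²/g = 0.0825²/9.81 = 0.0006938.
Trying y = 0.236 m: A³/T = 0.00177 — over.
Trying y = 0.136 m: A³/T = 0.0002097 — short.
Trying y = 0.185 m: A³/T = 0.0006929 — close enough.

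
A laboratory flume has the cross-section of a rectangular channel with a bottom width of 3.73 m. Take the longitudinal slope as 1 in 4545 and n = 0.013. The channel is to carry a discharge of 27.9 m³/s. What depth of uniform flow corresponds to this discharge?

Manning's equation rearranged: A R^(2/3) = nQ / (1·√S) = 0.013 × 27.9 / (√0.00022) = 24.45.
At y = 6.66 m: A R^(2/3) = 31.93 — high.
At y = 4.54 m: A R^(2/3) = 20.4 — low.
At y = 5.29 m: A R^(2/3) = 24.44 — close enough.

y_n = 5.29 m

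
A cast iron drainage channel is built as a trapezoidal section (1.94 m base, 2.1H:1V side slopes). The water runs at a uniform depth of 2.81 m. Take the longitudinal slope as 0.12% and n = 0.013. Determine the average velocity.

V = 3.44 m/s

With bottom width b = 1.94 m and side slope z = 2.1: A = (b + zy)y = (1.94 + 2.1×2.81)×2.81 = 22.03 m²; P = b + 2y√(1+z²) = 1.94 + 2×2.81×2.326 = 15.01 m.
Hydraulic radius R = A/P = 22.03/15.01 = 1.468 m.
From Manning's equation, V = (1/n) R^(2/3) S^(1/2) = (1/0.013) × 1.468^(2/3) × 0.0012^(1/2) = 3.44 m/s.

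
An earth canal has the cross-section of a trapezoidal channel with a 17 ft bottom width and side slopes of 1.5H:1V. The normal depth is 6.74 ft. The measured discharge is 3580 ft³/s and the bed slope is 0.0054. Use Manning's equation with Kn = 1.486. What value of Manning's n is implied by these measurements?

With bottom width b = 17 ft and side slope z = 1.5: A = (b + zy)y = (17 + 1.5×6.74)×6.74 = 182.7 ft²; P = b + 2y√(1+z²) = 17 + 2×6.74×1.803 = 41.3 ft.
Hydraulic radius R = A/P = 182.7/41.3 = 4.424 ft.
Rearranging Manning's equation: n = (1.486/Q) A R^(2/3) S^(1/2) = (1.486/3580) × 182.7 × 4.424^(2/3) × √0.0054 = 0.015.

n = 0.015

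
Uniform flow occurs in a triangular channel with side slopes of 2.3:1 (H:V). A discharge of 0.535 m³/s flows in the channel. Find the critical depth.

At critical depth, Q² T / (g A³) = 1, i.e. A³/T = Q²/g = 0.535²/9.81 = 0.02918.
Trying y = 0.336 m: A³/T = 0.01133 — short.
Trying y = 0.486 m: A³/T = 0.07171 — over.
Trying y = 0.406 m: A³/T = 0.02918 — ≈ 0.02918.

y_c = 0.406 m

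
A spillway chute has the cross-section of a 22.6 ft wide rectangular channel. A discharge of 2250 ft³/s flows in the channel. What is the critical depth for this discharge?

y_c = 6.75 ft

For a rectangular channel, critical depth y_c = (q²/g)^(1/3) where q = Q/b = 2250/22.6 = 99.56 ft²/s.
So y_c = (99.56²/32.2)^(1/3) = 6.75 ft.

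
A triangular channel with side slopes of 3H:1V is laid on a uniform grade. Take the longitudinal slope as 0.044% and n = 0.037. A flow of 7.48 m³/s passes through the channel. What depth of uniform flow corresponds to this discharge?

y_n = 2.1 m

Manning's equation rearranged: A R^(2/3) = nQ / (1·√S) = 0.037 × 7.48 / (√0.00044) = 13.19.
At y = 2.36 m: A R^(2/3) = 18.01 — high.
At y = 1.78 m: A R^(2/3) = 8.491 — low.
At y = 2.1 m: A R^(2/3) = 13.2 — close enough.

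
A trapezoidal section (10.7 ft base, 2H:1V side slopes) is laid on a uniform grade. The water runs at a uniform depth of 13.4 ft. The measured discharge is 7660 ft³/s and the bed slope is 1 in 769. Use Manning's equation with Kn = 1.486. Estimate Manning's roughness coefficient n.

n = 0.013

With bottom width b = 10.7 ft and side slope z = 2: A = (b + zy)y = (10.7 + 2×13.4)×13.4 = 502.5 ft²; P = b + 2y√(1+z²) = 10.7 + 2×13.4×2.236 = 70.63 ft.
Hydraulic radius R = A/P = 502.5/70.63 = 7.115 ft.
Rearranging Manning's equation: n = (1.486/Q) A R^(2/3) S^(1/2) = (1.486/7660) × 502.5 × 7.115^(2/3) × √0.0013 = 0.013.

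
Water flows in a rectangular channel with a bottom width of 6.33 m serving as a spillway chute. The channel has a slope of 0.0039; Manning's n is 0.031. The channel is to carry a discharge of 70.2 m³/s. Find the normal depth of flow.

y_n = 3.82 m

Manning's equation rearranged: A R^(2/3) = nQ / (1·√S) = 0.031 × 70.2 / (√0.0039) = 34.85.
Try y = 3.08 m: A R^(2/3) = 26.24 — too small.
Try y = 4.69 m: A R^(2/3) = 45.38 — too large.
Try y = 3.82 m: A R^(2/3) = 34.86 — matches.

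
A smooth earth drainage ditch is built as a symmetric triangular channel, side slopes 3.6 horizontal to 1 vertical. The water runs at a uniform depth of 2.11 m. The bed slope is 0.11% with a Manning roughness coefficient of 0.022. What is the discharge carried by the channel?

Q = 24.4 m³/s

For a triangular section with side slope z = 3.6: A = zy² = 3.6×2.11² = 16.03 m²; P = 2y√(1+z²) = 2×2.11×3.736 = 15.77 m.
Hydraulic radius R = A/P = 16.03/15.77 = 1.017 m.
Manning's equation: Q = (1/n) A R^(2/3) S^(1/2) = (1/0.022) × 16.03 × 1.017^(2/3) × 0.0011^(1/2) = 24.4 m³/s.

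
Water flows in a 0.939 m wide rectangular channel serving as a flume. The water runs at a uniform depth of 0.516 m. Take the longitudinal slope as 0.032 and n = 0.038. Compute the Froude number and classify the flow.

subcritical

Flow area A = b·y = 0.939 × 0.516 = 0.4845 m². Wetted perimeter P = b + 2y = 0.939 + 2×0.516 = 1.971 m.
Hydraulic radius R = A/P = 0.4845/1.971 = 0.2458 m.
V = (1/n) R^(2/3) √S = (1/0.038) × 0.2458^(2/3) × √0.032 = 1.847 m/s. Hydraulic depth D_h = A/T = 0.4845/0.939 = 0.516 m.
Froude number Fr = V/√(g·D_h) = 1.847/√(9.81×0.516) = 0.821, which is less than 1, so the flow is subcritical.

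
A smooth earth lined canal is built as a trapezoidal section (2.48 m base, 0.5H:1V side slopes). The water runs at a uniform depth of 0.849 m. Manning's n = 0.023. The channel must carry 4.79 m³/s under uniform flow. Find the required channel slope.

S = 0.00429

With bottom width b = 2.48 m and side slope z = 0.5: A = (b + zy)y = (2.48 + 0.5×0.849)×0.849 = 2.466 m²; P = b + 2y√(1+z²) = 2.48 + 2×0.849×1.118 = 4.378 m.
Hydraulic radius R = A/P = 2.466/4.378 = 0.5632 m.
From Manning's equation, S = [nQ / (1 A R^(2/3))]² = [0.023 × 4.79 / (1 × 2.466 × 0.5632^(2/3))]² = 0.00429.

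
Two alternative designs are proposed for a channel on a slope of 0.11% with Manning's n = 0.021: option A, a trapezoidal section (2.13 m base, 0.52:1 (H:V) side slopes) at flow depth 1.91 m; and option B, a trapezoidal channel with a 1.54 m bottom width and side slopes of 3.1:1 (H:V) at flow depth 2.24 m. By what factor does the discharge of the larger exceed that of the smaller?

3.74

Channel A: With bottom width b = 2.13 m and side slope z = 0.52: A = (b + zy)y = (2.13 + 0.52×1.91)×1.91 = 5.965 m²; P = b + 2y√(1+z²) = 2.13 + 2×1.91×1.127 = 6.436 m. Hydraulic radius R = A/P = 5.965/6.436 = 0.9269 m. Q_A = (1/0.021)·5.965·0.9269^(2/3)·√0.0011 = 8.957 m³/s.
Channel B: With bottom width b = 1.54 m and side slope z = 3.1: A = (b + zy)y = (1.54 + 3.1×2.24)×2.24 = 19 m²; P = b + 2y√(1+z²) = 1.54 + 2×2.24×3.257 = 16.13 m. Hydraulic radius R = A/P = 19/16.13 = 1.178 m. Q_B = (1/0.021)·19·1.178^(2/3)·√0.0011 = 33.48 m³/s.
The larger discharge is 33.48 m³/s and the smaller is 8.957 m³/s; the ratio is 3.74.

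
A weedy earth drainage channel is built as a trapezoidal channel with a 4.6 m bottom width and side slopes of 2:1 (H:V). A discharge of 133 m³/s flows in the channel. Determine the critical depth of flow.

At critical depth, Q² T / (g A³) = 1, i.e. A³/T = Q²/g = 133²/9.81 = 1803.
Trying y = 3.28 m: A³/T = 2768 — over.
Trying y = 2.55 m: A³/T = 1023 — short.
Trying y = 2.95 m: A³/T = 1812 — matches.

y_c = 2.95 m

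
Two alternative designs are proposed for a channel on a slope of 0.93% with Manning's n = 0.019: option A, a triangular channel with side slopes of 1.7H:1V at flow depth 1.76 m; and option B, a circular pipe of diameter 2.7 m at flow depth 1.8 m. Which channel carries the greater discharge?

channel A

Channel A: For a triangular section with side slope z = 1.7: A = zy² = 1.7×1.76² = 5.266 m²; P = 2y√(1+z²) = 2×1.76×1.972 = 6.943 m. Hydraulic radius R = A/P = 5.266/6.943 = 0.7585 m. Q_A = (1/0.019)·5.266·0.7585^(2/3)·√0.0093 = 22.23 m³/s.
Channel B: For a circular section of diameter D = 2.7 m at depth y = 1.8 m, the central angle is θ = 2 arccos(1 − 2y/D) = 3.821 rad. Then A = (D²/8)(θ − sin θ) = 4.055 m² and P = Dθ/2 = 5.159 m. Hydraulic radius R = A/P = 4.055/5.159 = 0.786 m. Q_B = (1/0.019)·4.055·0.786^(2/3)·√0.0093 = 17.53 m³/s.
Q_A = 22.23 m³/s vs Q_B = 17.53 m³/s, so channel A carries more.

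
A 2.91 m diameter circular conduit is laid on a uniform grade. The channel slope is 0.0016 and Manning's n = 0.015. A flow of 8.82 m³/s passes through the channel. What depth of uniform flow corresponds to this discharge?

y_n = 1.65 m

Manning's equation rearranged: A R^(2/3) = nQ / (1·√S) = 0.015 × 8.82 / (√0.0016) = 3.308.
Try y = 1.17 m: A R^(2/3) = 1.83 — too small.
Try y = 1.65 m: A R^(2/3) = 3.309 — ≈ 3.308.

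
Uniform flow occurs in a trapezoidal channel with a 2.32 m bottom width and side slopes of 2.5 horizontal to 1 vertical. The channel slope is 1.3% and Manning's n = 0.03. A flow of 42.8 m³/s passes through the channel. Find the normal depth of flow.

y_n = 1.72 m

Manning's equation rearranged: A R^(2/3) = nQ / (1·√S) = 0.03 × 42.8 / (√0.013) = 11.26.
Try y = 2.19 m: A R^(2/3) = 19.38 — high.
Try y = 1.72 m: A R^(2/3) = 11.26 — matches.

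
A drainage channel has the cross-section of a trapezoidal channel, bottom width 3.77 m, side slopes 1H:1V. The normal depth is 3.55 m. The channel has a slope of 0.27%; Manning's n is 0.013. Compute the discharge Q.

Q = 158 m³/s

With bottom width b = 3.77 m and side slope z = 1: A = (b + zy)y = (3.77 + 1×3.55)×3.55 = 25.99 m²; P = b + 2y√(1+z²) = 3.77 + 2×3.55×1.414 = 13.81 m.
Hydraulic radius R = A/P = 25.99/13.81 = 1.882 m.
Manning's equation: Q = (1/n) A R^(2/3) S^(1/2) = (1/0.013) × 25.99 × 1.882^(2/3) × 0.0027^(1/2) = 158 m³/s.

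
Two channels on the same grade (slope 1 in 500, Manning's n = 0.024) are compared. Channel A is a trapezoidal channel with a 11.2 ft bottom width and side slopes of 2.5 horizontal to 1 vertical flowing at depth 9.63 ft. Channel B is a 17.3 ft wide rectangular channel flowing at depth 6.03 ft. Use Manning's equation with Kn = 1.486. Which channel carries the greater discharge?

channel A

Channel A: With bottom width b = 11.2 ft and side slope z = 2.5: A = (b + zy)y = (11.2 + 2.5×9.63)×9.63 = 339.7 ft²; P = b + 2y√(1+z²) = 11.2 + 2×9.63×2.693 = 63.06 ft. Hydraulic radius R = A/P = 339.7/63.06 = 5.387 ft. Q_A = (1.486/0.024)·339.7·5.387^(2/3)·√0.002 = 2891 ft³/s.
Channel B: Flow area A = b·y = 17.3 × 6.03 = 104.3 ft². Wetted perimeter P = b + 2y = 17.3 + 2×6.03 = 29.36 ft. Hydraulic radius R = A/P = 104.3/29.36 = 3.553 ft. Q_B = (1.486/0.024)·104.3·3.553^(2/3)·√0.002 = 672.6 ft³/s.
Q_A = 2891 ft³/s vs Q_B = 672.6 ft³/s, so channel A carries more.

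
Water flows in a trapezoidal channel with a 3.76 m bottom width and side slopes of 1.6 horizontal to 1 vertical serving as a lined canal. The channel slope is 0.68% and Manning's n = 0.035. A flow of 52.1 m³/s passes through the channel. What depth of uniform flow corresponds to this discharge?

Manning's equation rearranged: A R^(2/3) = nQ / (1·√S) = 0.035 × 52.1 / (√0.0068) = 22.11.
At y = 2.7 m: A R^(2/3) = 29.39 — high.
At y = 2.03 m: A R^(2/3) = 16.47 — low.
At y = 2.35 m: A R^(2/3) = 22.11 — matches.

y_n = 2.35 m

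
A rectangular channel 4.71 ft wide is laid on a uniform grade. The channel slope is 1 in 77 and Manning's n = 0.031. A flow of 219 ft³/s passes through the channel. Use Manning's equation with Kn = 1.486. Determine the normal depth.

y_n = 6 ft

Manning's equation rearranged: A R^(2/3) = nQ / (1.486·√S) = 0.031 × 219 / (1.486 × √0.01299) = 40.09.
Trying y = 6.49 ft: A R^(2/3) = 44.02 — high.
Trying y = 4.95 ft: A R^(2/3) = 31.84 — low.
Trying y = 6 ft: A R^(2/3) = 40.11 — close enough.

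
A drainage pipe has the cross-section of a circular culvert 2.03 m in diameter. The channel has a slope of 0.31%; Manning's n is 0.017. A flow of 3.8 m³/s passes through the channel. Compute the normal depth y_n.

Manning's equation rearranged: A R^(2/3) = nQ / (1·√S) = 0.017 × 3.8 / (√0.0031) = 1.16.
At y = 0.888 m: A R^(2/3) = 0.8157 — short.
At y = 1.21 m: A R^(2/3) = 1.37 — over.
At y = 1.09 m: A R^(2/3) = 1.16 — matches.

y_n = 1.09 m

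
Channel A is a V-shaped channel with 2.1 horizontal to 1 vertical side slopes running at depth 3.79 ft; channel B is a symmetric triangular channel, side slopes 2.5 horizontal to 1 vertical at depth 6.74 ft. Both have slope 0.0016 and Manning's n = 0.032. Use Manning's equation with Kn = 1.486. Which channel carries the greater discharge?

Channel A: For a triangular section with side slope z = 2.1: A = zy² = 2.1×3.79² = 30.16 ft²; P = 2y√(1+z²) = 2×3.79×2.326 = 17.63 ft. Hydraulic radius R = A/P = 30.16/17.63 = 1.711 ft. Q_A = (1.486/0.032)·30.16·1.711^(2/3)·√0.0016 = 80.15 ft³/s.
Channel B: For a triangular section with side slope z = 2.5: A = zy² = 2.5×6.74² = 113.6 ft²; P = 2y√(1+z²) = 2×6.74×2.693 = 36.3 ft. Hydraulic radius R = A/P = 113.6/36.3 = 3.129 ft. Q_B = (1.486/0.032)·113.6·3.129^(2/3)·√0.0016 = 451.3 ft³/s.
Q_A = 80.15 ft³/s vs Q_B = 451.3 ft³/s, so channel B carries more.

channel B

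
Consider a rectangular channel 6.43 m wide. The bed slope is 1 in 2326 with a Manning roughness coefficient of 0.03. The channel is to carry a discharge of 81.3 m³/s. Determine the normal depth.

y_n = 10.1 m

Manning's equation rearranged: A R^(2/3) = nQ / (1·√S) = 0.03 × 81.3 / (√0.0004299) = 117.6.
At y = 8.53 m: A R^(2/3) = 96.53 — short.
At y = 12 m: A R^(2/3) = 143.5 — over.
At y = 10.1 m: A R^(2/3) = 117.7 — ≈ 117.6.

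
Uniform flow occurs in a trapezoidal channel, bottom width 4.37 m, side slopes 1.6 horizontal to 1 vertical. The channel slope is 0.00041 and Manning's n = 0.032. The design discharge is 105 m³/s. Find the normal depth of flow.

Manning's equation rearranged: A R^(2/3) = nQ / (1·√S) = 0.032 × 105 / (√0.00041) = 165.9.
Try y = 4.23 m: A R^(2/3) = 82.5 — too small.
Try y = 6.59 m: A R^(2/3) = 220.5 — too large.
Try y = 5.81 m: A R^(2/3) = 165.9 — matches.

y_n = 5.81 m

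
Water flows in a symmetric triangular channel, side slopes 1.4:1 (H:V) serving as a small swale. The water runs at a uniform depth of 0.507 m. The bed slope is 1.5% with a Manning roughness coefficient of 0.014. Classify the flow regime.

For a triangular section with side slope z = 1.4: A = zy² = 1.4×0.507² = 0.3599 m²; P = 2y√(1+z²) = 2×0.507×1.72 = 1.745 m.
Hydraulic radius R = A/P = 0.3599/1.745 = 0.2063 m.
V = (1/n) R^(2/3) √S = (1/0.014) × 0.2063^(2/3) × √0.015 = 3.054 m/s. Hydraulic depth D_h = A/T = 0.3599/1.42 = 0.2535 m.
Froude number Fr = V/√(g·D_h) = 3.054/√(9.81×0.2535) = 1.94, which is greater than 1, so the flow is supercritical.

supercritical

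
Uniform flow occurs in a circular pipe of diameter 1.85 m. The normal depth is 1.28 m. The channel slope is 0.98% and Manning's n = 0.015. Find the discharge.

For a circular section of diameter D = 1.85 m at depth y = 1.28 m, the central angle is θ = 2 arccos(1 − 2y/D) = 3.929 rad. Then A = (D²/8)(θ − sin θ) = 1.984 m² and P = Dθ/2 = 3.635 m.
Hydraulic radius R = A/P = 1.984/3.635 = 0.5459 m.
Manning's equation: Q = (1/n) A R^(2/3) S^(1/2) = (1/0.015) × 1.984 × 0.5459^(2/3) × 0.0098^(1/2) = 8.75 m³/s.

Q = 8.75 m³/s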